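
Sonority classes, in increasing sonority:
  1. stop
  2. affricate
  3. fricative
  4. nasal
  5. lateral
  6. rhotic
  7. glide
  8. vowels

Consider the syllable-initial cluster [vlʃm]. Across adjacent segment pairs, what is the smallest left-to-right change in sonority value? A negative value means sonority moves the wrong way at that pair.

/v/: fricative = 3.
/l/: lateral = 5.
/ʃ/: fricative = 3.
/m/: nasal = 4.
/v/→/l/: change +2.
/l/→/ʃ/: change -2.
/ʃ/→/m/: change +1.
Minimum = -2.

-2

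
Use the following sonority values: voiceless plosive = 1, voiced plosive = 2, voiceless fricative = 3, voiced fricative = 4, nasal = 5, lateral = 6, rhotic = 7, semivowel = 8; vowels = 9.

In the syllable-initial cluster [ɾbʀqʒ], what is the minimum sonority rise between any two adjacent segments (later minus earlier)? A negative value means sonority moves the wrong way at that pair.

-6

/ɾ/: rhotic = 7.
/b/: voiced plosive = 2.
/ʀ/: rhotic = 7.
/q/: voiceless plosive = 1.
/ʒ/: voiced fricative = 4.
/ɾ/→/b/: change -5.
/b/→/ʀ/: change +5.
/ʀ/→/q/: change -6.
/q/→/ʒ/: change +3.
Minimum = -6.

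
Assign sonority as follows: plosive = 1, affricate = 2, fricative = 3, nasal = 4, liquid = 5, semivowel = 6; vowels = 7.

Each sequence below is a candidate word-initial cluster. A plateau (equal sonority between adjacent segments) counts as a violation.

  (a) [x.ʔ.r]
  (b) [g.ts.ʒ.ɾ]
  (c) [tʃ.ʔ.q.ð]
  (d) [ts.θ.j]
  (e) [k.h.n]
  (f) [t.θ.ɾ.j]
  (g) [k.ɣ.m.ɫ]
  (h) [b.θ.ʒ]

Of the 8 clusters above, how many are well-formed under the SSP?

(a) 3-1-5 → violates
(b) 1-2-3-5 → obeys
(c) 2-1-1-3 → violates
(d) 2-3-6 → obeys
(e) 1-3-4 → obeys
(f) 1-3-5-6 → obeys
(g) 1-3-4-5 → obeys
(h) 1-3-3 → violates

5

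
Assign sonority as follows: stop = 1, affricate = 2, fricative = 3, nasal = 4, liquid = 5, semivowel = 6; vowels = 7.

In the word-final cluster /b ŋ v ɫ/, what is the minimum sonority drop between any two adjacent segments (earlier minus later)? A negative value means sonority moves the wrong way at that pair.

/b/: stop = 1.
/ŋ/: nasal = 4.
/v/: fricative = 3.
/ɫ/: liquid = 5.
/b/→/ŋ/: change -3.
/ŋ/→/v/: change +1.
/v/→/ɫ/: change -2.
Minimum = -3.

-3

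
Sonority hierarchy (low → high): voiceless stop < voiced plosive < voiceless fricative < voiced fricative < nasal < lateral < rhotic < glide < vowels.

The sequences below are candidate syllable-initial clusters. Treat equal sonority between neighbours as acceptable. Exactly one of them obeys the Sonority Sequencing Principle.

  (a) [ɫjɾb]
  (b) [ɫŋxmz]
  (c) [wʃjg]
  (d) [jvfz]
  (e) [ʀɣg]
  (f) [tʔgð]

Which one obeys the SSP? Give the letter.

f

(a) 6-8-7-2 → violates
(b) 6-5-3-5-4 → violates
(c) 8-3-8-2 → violates
(d) 8-4-3-4 → violates
(e) 7-4-2 → violates
(f) 1-1-2-4 → obeys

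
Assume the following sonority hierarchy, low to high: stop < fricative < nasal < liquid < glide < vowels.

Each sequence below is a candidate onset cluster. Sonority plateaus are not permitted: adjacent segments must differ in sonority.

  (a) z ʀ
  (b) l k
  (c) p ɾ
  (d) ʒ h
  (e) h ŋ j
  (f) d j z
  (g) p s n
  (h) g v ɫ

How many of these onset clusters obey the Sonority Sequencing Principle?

(a) sonority 2-4: well-formed.
(b) sonority 4-1: ill-formed.
(c) sonority 1-4: well-formed.
(d) sonority 2-2: ill-formed.
(e) sonority 2-3-5: well-formed.
(f) sonority 1-5-2: ill-formed.
(g) sonority 1-2-3: well-formed.
(h) sonority 1-2-4: well-formed.

5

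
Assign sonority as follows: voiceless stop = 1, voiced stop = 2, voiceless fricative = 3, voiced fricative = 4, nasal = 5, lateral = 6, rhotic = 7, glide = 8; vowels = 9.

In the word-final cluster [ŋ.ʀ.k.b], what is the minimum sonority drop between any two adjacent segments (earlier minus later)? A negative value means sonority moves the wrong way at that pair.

-2

/ŋ/ is a nasal (sonority 5).
/ʀ/ is a rhotic (sonority 7).
/k/ is a voiceless stop (sonority 1).
/b/ is a voiced stop (sonority 2).
/ŋ/→/ʀ/: change -2.
/ʀ/→/k/: change +6.
/k/→/b/: change -1.
Minimum = -2.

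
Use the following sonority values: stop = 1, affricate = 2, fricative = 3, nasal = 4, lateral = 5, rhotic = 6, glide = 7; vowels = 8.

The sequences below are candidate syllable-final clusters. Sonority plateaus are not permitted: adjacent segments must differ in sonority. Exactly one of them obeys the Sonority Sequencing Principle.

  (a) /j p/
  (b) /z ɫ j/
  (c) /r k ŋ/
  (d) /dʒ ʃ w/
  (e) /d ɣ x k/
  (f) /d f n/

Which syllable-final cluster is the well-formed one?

a

(a) /j p/: profile 7-1 — obeys.
(b) /z ɫ j/: profile 3-5-7 — violates.
(c) /r k ŋ/: profile 6-1-4 — violates.
(d) /dʒ ʃ w/: profile 2-3-7 — violates.
(e) /d ɣ x k/: profile 1-3-3-1 — violates.
(f) /d f n/: profile 1-3-4 — violates.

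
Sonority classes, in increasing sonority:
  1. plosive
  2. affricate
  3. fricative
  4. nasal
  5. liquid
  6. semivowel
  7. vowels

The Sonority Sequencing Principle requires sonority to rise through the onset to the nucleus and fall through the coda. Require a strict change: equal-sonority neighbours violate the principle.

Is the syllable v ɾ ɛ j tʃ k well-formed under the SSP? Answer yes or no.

yes

Onset: /v/ is a fricative (sonority 3), /ɾ/ is a liquid (sonority 5); then the nucleus /ɛ/ (sonority 7).
Onset profile 3-5-7 — rises to the nucleus.
Coda: /j/ is a semivowel (sonority 6), /tʃ/ is an affricate (sonority 2), /k/ is a plosive (sonority 1).
Coda profile 7-6-2-1 — falls from the nucleus.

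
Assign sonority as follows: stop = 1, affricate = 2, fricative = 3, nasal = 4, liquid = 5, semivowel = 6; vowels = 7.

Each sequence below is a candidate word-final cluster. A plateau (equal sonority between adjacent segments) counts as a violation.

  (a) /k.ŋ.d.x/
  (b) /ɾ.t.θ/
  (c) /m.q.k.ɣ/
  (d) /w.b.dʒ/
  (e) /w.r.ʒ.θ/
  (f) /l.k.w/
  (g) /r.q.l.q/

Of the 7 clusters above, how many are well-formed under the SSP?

0

(a) 1-4-1-3 → violates
(b) 5-1-3 → violates
(c) 4-1-1-3 → violates
(d) 6-1-2 → violates
(e) 6-5-3-3 → violates
(f) 5-1-6 → violates
(g) 5-1-5-1 → violates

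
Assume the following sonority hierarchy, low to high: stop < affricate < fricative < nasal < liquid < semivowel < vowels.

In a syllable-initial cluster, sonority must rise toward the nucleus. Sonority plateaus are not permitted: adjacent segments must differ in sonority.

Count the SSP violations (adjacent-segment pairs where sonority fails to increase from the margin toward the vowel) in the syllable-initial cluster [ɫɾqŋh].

/ɫ/ is a liquid (sonority 5).
/ɾ/ is a liquid (sonority 5).
/q/ is a stop (sonority 1).
/ŋ/ is a nasal (sonority 4).
/h/ is a fricative (sonority 3).
/ɫ/→/ɾ/: 5→5 (plateau) — violation.
/ɾ/→/q/: 5→1 (does not rise) — violation.
/q/→/ŋ/: 1→4 (rises) — ok.
/ŋ/→/h/: 4→3 (does not rise) — violation.

3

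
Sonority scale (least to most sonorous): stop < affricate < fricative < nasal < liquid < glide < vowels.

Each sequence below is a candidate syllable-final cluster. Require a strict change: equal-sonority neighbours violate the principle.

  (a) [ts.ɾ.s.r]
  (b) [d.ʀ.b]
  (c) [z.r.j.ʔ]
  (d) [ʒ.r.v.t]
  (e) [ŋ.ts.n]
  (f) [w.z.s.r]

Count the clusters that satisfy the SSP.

(a) 2-5-3-5 → violates
(b) 1-5-1 → violates
(c) 3-5-6-1 → violates
(d) 3-5-3-1 → violates
(e) 4-2-4 → violates
(f) 6-3-3-5 → violates

0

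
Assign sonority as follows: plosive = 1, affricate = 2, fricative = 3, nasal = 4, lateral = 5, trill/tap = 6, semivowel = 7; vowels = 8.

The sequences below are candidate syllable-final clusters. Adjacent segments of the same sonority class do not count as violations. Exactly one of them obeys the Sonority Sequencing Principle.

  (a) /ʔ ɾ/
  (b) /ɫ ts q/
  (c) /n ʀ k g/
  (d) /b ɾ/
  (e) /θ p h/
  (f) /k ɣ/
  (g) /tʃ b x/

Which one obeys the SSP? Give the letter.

b

(a) sonority 1-6: ill-formed.
(b) sonority 5-2-1: well-formed.
(c) sonority 4-6-1-1: ill-formed.
(d) sonority 1-6: ill-formed.
(e) sonority 3-1-3: ill-formed.
(f) sonority 1-3: ill-formed.
(g) sonority 2-1-3: ill-formed.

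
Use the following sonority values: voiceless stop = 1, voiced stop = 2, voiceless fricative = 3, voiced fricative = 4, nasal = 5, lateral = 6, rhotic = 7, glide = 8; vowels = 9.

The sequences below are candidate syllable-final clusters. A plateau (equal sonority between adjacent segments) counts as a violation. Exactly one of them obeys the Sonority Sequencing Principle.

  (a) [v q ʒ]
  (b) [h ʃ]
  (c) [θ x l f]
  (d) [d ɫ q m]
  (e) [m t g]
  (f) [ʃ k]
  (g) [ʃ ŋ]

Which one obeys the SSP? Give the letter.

f

(a) sonority 4-1-4: ill-formed.
(b) sonority 3-3: ill-formed.
(c) sonority 3-3-6-3: ill-formed.
(d) sonority 2-6-1-5: ill-formed.
(e) sonority 5-1-2: ill-formed.
(f) sonority 3-1: well-formed.
(g) sonority 3-5: ill-formed.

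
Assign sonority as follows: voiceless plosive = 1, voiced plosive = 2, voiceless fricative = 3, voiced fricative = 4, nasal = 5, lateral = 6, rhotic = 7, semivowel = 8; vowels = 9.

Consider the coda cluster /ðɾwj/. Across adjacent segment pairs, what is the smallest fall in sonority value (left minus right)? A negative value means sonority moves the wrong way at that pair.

/ð/ — voiced fricative, sonority 4.
/ɾ/ — rhotic, sonority 7.
/w/ — semivowel, sonority 8.
/j/ — semivowel, sonority 8.
/ð/→/ɾ/: change -3.
/ɾ/→/w/: change -1.
/w/→/j/: change +0.
Minimum = -3.

-3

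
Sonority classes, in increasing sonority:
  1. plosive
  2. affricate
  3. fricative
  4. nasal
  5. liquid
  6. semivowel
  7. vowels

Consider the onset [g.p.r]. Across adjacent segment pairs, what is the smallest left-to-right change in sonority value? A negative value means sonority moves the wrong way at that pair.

/g/ — plosive, sonority 1.
/p/ — plosive, sonority 1.
/r/ — liquid, sonority 5.
/g/→/p/: change +0.
/p/→/r/: change +4.
Minimum = 0.

0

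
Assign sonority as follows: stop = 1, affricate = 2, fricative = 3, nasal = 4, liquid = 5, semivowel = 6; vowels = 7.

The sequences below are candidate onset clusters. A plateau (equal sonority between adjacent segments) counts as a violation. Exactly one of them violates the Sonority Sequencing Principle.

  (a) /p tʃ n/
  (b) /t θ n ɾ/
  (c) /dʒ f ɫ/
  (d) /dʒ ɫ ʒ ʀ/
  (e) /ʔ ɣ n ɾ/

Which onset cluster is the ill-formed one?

d

(a) /p tʃ n/: profile 1-2-4 — obeys.
(b) /t θ n ɾ/: profile 1-3-4-5 — obeys.
(c) /dʒ f ɫ/: profile 2-3-5 — obeys.
(d) /dʒ ɫ ʒ ʀ/: profile 2-5-3-5 — violates.
(e) /ʔ ɣ n ɾ/: profile 1-3-4-5 — obeys.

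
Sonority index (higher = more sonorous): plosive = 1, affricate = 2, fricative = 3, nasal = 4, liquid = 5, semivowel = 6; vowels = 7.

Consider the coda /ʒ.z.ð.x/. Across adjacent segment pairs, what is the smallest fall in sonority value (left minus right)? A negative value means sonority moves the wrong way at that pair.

/ʒ/ — fricative, sonority 3.
/z/ — fricative, sonority 3.
/ð/ — fricative, sonority 3.
/x/ — fricative, sonority 3.
/ʒ/→/z/: change +0.
/z/→/ð/: change +0.
/ð/→/x/: change +0.
Minimum = 0.

0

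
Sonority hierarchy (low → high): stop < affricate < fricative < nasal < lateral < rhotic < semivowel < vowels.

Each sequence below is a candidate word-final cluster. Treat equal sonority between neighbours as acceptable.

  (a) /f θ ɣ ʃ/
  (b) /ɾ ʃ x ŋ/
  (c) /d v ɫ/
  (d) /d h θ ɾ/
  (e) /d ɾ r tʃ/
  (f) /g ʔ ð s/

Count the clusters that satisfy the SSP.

1

(a) 3-3-3-3 → obeys
(b) 6-3-3-4 → violates
(c) 1-3-5 → violates
(d) 1-3-3-6 → violates
(e) 1-6-6-2 → violates
(f) 1-1-3-3 → violates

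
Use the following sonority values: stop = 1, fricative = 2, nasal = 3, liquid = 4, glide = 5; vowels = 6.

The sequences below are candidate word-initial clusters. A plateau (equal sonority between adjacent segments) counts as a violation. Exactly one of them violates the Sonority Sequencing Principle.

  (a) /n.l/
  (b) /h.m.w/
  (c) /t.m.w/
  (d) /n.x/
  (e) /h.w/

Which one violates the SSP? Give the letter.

(a) /n.l/: profile 3-4 — obeys.
(b) /h.m.w/: profile 2-3-5 — obeys.
(c) /t.m.w/: profile 1-3-5 — obeys.
(d) /n.x/: profile 3-2 — violates.
(e) /h.w/: profile 2-5 — obeys.

d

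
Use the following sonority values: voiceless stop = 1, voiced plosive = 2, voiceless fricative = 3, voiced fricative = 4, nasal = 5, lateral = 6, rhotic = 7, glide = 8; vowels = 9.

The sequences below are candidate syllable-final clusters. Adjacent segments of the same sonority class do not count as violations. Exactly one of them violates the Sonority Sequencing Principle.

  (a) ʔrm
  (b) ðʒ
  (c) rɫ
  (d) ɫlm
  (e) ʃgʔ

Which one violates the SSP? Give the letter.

(a) 1-7-5 → violates
(b) 4-4 → obeys
(c) 7-6 → obeys
(d) 6-6-5 → obeys
(e) 3-2-1 → obeys

a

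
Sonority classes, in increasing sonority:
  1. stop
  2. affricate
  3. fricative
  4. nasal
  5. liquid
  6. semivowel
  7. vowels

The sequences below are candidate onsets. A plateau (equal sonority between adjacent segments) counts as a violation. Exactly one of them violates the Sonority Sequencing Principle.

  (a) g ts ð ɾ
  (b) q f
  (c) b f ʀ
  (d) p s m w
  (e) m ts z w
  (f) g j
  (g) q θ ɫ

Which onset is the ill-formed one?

e

(a) 1-2-3-5 → obeys
(b) 1-3 → obeys
(c) 1-3-5 → obeys
(d) 1-3-4-6 → obeys
(e) 4-2-3-6 → violates
(f) 1-6 → obeys
(g) 1-3-5 → obeys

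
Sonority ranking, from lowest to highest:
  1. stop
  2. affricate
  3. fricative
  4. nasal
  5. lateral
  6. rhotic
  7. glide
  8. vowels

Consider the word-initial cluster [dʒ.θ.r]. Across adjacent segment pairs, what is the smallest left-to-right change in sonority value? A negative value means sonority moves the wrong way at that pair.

/dʒ/ is an affricate (sonority 2).
/θ/ is a fricative (sonority 3).
/r/ is a rhotic (sonority 6).
/dʒ/→/θ/: change +1.
/θ/→/r/: change +3.
Minimum = 1.

1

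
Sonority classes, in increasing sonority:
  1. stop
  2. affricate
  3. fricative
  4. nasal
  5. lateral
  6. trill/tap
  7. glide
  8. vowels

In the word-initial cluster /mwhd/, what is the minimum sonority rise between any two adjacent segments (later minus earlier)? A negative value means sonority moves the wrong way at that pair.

/m/ — nasal, sonority 4.
/w/ — glide, sonority 7.
/h/ — fricative, sonority 3.
/d/ — stop, sonority 1.
/m/→/w/: change +3.
/w/→/h/: change -4.
/h/→/d/: change -2.
Minimum = -4.

-4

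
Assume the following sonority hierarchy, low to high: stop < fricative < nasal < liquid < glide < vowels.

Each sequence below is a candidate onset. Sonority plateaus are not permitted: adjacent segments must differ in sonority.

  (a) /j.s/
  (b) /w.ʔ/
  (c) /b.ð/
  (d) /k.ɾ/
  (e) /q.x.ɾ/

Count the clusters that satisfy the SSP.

(a) /j.s/: profile 5-2 — violates.
(b) /w.ʔ/: profile 5-1 — violates.
(c) /b.ð/: profile 1-2 — obeys.
(d) /k.ɾ/: profile 1-4 — obeys.
(e) /q.x.ɾ/: profile 1-2-4 — obeys.

3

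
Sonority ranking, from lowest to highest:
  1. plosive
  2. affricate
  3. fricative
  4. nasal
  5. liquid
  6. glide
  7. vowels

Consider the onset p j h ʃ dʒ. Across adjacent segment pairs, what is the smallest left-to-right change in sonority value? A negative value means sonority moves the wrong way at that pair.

/p/ — plosive, sonority 1.
/j/ — glide, sonority 6.
/h/ — fricative, sonority 3.
/ʃ/ — fricative, sonority 3.
/dʒ/ — affricate, sonority 2.
/p/→/j/: change +5.
/j/→/h/: change -3.
/h/→/ʃ/: change +0.
/ʃ/→/dʒ/: change -1.
Minimum = -3.

-3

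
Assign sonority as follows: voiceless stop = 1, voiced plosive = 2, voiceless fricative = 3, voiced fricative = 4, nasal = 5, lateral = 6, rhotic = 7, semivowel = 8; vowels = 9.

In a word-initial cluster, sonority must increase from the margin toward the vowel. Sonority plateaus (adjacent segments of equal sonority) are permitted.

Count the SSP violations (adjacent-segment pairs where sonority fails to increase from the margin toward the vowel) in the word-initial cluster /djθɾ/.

/d/: voiced plosive = 2.
/j/: semivowel = 8.
/θ/: voiceless fricative = 3.
/ɾ/: rhotic = 7.
/d/→/j/: 2→8 (rises) — ok.
/j/→/θ/: 8→3 (does not rise) — violation.
/θ/→/ɾ/: 3→7 (rises) — ok.

1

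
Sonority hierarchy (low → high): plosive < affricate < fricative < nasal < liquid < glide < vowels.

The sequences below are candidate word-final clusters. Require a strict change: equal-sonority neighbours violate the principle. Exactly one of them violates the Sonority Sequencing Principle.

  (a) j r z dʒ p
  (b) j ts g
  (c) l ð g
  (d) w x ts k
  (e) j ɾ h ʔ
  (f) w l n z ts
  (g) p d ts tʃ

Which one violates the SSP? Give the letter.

(a) sonority 6-5-3-2-1: well-formed.
(b) sonority 6-2-1: well-formed.
(c) sonority 5-3-1: well-formed.
(d) sonority 6-3-2-1: well-formed.
(e) sonority 6-5-3-1: well-formed.
(f) sonority 6-5-4-3-2: well-formed.
(g) sonority 1-1-2-2: ill-formed.

g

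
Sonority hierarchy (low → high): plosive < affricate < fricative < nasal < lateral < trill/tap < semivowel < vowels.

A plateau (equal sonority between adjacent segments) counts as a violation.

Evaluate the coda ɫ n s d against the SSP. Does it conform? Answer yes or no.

yes

/ɫ/ is a lateral (sonority 5).
/n/ is a nasal (sonority 4).
/s/ is a fricative (sonority 3).
/d/ is a plosive (sonority 1).
The profile 5-4-3-1 strictly falls, so the coda satisfies the SSP.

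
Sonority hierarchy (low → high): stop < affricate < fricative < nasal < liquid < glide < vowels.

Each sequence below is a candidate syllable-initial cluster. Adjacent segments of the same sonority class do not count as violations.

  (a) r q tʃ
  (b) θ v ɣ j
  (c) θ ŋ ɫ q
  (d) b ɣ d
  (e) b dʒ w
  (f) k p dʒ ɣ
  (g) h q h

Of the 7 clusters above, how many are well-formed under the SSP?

(a) r q tʃ: profile 5-1-2 — violates.
(b) θ v ɣ j: profile 3-3-3-6 — obeys.
(c) θ ŋ ɫ q: profile 3-4-5-1 — violates.
(d) b ɣ d: profile 1-3-1 — violates.
(e) b dʒ w: profile 1-2-6 — obeys.
(f) k p dʒ ɣ: profile 1-1-2-3 — obeys.
(g) h q h: profile 3-1-3 — violates.

3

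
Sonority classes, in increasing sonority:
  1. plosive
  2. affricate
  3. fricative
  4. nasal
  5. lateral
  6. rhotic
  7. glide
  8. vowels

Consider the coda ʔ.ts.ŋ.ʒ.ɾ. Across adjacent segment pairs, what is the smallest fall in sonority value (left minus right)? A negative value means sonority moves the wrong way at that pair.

-3

/ʔ/ is a plosive (sonority 1).
/ts/ is an affricate (sonority 2).
/ŋ/ is a nasal (sonority 4).
/ʒ/ is a fricative (sonority 3).
/ɾ/ is a rhotic (sonority 6).
/ʔ/→/ts/: change -1.
/ts/→/ŋ/: change -2.
/ŋ/→/ʒ/: change +1.
/ʒ/→/ɾ/: change -3.
Minimum = -3.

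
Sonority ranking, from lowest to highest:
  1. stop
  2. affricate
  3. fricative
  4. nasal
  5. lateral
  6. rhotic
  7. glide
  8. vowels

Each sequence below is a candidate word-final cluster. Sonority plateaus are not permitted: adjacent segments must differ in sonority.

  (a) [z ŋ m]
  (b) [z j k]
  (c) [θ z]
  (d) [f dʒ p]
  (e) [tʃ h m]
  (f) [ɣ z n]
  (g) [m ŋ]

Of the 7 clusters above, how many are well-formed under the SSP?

1

(a) sonority 3-4-4: ill-formed.
(b) sonority 3-7-1: ill-formed.
(c) sonority 3-3: ill-formed.
(d) sonority 3-2-1: well-formed.
(e) sonority 2-3-4: ill-formed.
(f) sonority 3-3-4: ill-formed.
(g) sonority 4-4: ill-formed.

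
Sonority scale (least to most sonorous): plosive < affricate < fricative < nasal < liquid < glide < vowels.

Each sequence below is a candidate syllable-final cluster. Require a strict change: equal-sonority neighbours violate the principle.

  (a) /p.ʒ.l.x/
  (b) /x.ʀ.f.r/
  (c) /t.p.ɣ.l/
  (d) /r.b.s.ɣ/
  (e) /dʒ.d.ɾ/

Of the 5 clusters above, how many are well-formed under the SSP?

(a) sonority 1-3-5-3: ill-formed.
(b) sonority 3-5-3-5: ill-formed.
(c) sonority 1-1-3-5: ill-formed.
(d) sonority 5-1-3-3: ill-formed.
(e) sonority 2-1-5: ill-formed.

0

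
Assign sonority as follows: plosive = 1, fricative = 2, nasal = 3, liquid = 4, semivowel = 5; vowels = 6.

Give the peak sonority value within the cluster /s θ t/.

2

/s/ is a fricative (sonority 2).
/θ/ is a fricative (sonority 2).
/t/ is a plosive (sonority 1).
The maximum is 2.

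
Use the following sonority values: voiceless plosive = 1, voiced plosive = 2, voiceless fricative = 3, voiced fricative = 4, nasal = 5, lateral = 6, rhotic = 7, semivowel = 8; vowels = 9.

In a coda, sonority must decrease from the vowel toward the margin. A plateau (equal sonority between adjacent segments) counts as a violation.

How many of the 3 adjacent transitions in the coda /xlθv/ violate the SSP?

2

/x/ — voiceless fricative, sonority 3.
/l/ — lateral, sonority 6.
/θ/ — voiceless fricative, sonority 3.
/v/ — voiced fricative, sonority 4.
/x/→/l/: 3→6 (does not fall) — violation.
/l/→/θ/: 6→3 (falls) — ok.
/θ/→/v/: 3→4 (does not fall) — violation.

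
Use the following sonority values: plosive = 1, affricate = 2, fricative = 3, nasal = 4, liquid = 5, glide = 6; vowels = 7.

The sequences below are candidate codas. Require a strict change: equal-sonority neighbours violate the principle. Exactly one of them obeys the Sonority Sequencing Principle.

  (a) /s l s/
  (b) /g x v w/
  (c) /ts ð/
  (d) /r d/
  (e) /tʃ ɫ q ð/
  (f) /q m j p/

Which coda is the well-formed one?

(a) 3-5-3 → violates
(b) 1-3-3-6 → violates
(c) 2-3 → violates
(d) 5-1 → obeys
(e) 2-5-1-3 → violates
(f) 1-4-6-1 → violates

d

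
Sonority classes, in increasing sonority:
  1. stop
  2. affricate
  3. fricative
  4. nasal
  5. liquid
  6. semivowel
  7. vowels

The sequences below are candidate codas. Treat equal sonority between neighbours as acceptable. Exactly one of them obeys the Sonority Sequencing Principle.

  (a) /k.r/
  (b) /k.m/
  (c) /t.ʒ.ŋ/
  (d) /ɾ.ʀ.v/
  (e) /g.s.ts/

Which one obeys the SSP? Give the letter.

d

(a) sonority 1-5: ill-formed.
(b) sonority 1-4: ill-formed.
(c) sonority 1-3-4: ill-formed.
(d) sonority 5-5-3: well-formed.
(e) sonority 1-3-2: ill-formed.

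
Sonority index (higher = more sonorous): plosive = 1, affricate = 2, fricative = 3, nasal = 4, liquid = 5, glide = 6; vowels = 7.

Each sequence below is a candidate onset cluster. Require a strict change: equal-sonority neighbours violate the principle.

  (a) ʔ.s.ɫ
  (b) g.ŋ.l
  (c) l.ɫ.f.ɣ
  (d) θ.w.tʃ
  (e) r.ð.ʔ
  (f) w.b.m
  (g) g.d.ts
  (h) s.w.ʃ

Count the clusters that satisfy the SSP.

2

(a) 1-3-5 → obeys
(b) 1-4-5 → obeys
(c) 5-5-3-3 → violates
(d) 3-6-2 → violates
(e) 5-3-1 → violates
(f) 6-1-4 → violates
(g) 1-1-2 → violates
(h) 3-6-3 → violates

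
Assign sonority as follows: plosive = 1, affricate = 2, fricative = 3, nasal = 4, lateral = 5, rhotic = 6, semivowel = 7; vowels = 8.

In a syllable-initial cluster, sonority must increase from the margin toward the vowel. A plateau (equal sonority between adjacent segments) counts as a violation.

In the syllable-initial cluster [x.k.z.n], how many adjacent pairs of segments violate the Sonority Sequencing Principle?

1

/x/ — fricative, sonority 3.
/k/ — plosive, sonority 1.
/z/ — fricative, sonority 3.
/n/ — nasal, sonority 4.
/x/→/k/: 3→1 (does not rise) — violation.
/k/→/z/: 1→3 (rises) — ok.
/z/→/n/: 3→4 (rises) — ok.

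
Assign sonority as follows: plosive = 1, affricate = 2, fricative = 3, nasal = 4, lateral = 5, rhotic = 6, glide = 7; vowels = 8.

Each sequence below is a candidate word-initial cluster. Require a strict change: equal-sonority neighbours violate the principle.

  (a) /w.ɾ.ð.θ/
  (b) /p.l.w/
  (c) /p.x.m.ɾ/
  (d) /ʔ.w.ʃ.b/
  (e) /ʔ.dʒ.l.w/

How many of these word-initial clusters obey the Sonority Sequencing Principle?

(a) sonority 7-6-3-3: ill-formed.
(b) sonority 1-5-7: well-formed.
(c) sonority 1-3-4-6: well-formed.
(d) sonority 1-7-3-1: ill-formed.
(e) sonority 1-2-5-7: well-formed.

3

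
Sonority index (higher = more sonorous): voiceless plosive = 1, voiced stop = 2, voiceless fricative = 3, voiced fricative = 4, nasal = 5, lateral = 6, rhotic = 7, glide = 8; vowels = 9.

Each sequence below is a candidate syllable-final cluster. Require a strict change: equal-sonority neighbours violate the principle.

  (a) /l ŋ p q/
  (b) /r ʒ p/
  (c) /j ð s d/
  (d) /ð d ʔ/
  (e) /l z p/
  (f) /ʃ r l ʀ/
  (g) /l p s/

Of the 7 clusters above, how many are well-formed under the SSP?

(a) /l ŋ p q/: profile 6-5-1-1 — violates.
(b) /r ʒ p/: profile 7-4-1 — obeys.
(c) /j ð s d/: profile 8-4-3-2 — obeys.
(d) /ð d ʔ/: profile 4-2-1 — obeys.
(e) /l z p/: profile 6-4-1 — obeys.
(f) /ʃ r l ʀ/: profile 3-7-6-7 — violates.
(g) /l p s/: profile 6-1-3 — violates.

4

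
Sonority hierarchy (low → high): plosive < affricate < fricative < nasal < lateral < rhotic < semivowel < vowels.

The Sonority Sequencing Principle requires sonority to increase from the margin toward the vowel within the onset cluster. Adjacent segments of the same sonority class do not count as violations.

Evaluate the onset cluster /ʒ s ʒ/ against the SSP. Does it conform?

/ʒ/ is a fricative (sonority 3).
/s/ is a fricative (sonority 3).
/ʒ/ is a fricative (sonority 3).
The profile 3-3-3 is non-decreasing (plateaus allowed), so the onset cluster satisfies the SSP.

yes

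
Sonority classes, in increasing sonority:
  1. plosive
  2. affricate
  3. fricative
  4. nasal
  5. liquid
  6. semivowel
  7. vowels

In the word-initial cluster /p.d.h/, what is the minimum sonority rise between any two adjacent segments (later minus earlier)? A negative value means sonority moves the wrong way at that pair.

/p/ — plosive, sonority 1.
/d/ — plosive, sonority 1.
/h/ — fricative, sonority 3.
/p/→/d/: change +0.
/d/→/h/: change +2.
Minimum = 0.

0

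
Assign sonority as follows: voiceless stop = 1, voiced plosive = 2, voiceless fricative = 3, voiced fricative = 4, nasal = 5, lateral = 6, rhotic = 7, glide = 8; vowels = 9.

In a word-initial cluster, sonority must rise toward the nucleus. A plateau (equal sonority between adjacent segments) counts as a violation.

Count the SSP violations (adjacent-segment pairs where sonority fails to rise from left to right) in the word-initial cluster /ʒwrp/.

2

/ʒ/: voiced fricative = 4.
/w/: glide = 8.
/r/: rhotic = 7.
/p/: voiceless stop = 1.
/ʒ/→/w/: 4→8 (rises) — ok.
/w/→/r/: 8→7 (does not rise) — violation.
/r/→/p/: 7→1 (does not rise) — violation.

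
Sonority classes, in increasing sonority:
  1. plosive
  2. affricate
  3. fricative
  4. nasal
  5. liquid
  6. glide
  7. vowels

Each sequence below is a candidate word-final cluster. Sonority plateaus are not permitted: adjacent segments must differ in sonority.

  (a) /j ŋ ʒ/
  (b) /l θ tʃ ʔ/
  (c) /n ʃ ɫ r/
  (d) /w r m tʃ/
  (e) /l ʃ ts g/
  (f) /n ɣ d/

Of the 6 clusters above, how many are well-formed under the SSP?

(a) 6-4-3 → obeys
(b) 5-3-2-1 → obeys
(c) 4-3-5-5 → violates
(d) 6-5-4-2 → obeys
(e) 5-3-2-1 → obeys
(f) 4-3-1 → obeys

5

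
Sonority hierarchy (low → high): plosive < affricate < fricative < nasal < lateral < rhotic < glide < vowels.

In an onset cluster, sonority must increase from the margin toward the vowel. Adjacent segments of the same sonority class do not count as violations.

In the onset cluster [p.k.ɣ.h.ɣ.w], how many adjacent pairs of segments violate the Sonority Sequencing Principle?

/p/ — plosive, sonority 1.
/k/ — plosive, sonority 1.
/ɣ/ — fricative, sonority 3.
/h/ — fricative, sonority 3.
/ɣ/ — fricative, sonority 3.
/w/ — glide, sonority 7.
/p/→/k/: 1→1 (plateau, allowed) — ok.
/k/→/ɣ/: 1→3 (rises) — ok.
/ɣ/→/h/: 3→3 (plateau, allowed) — ok.
/h/→/ɣ/: 3→3 (plateau, allowed) — ok.
/ɣ/→/w/: 3→7 (rises) — ok.

0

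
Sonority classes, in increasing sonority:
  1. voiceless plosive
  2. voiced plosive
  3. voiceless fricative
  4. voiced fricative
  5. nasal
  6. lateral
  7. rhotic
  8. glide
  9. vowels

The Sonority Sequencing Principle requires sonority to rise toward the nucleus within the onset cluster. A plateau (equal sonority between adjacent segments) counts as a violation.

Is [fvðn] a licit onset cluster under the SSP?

/f/ is a voiceless fricative (sonority 3).
/v/ is a voiced fricative (sonority 4).
/ð/ is a voiced fricative (sonority 4).
/n/ is a nasal (sonority 5).
The profile is 3-4-4-5. Between /v/ (4) and /ð/ (4) sonority does not rise, so the cluster violates the SSP.

no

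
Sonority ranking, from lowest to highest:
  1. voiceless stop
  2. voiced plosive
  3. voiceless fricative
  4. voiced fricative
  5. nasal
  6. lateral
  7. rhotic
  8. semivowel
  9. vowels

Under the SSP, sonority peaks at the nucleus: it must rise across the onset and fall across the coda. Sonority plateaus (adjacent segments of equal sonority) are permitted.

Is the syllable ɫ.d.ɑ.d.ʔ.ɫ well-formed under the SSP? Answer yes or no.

no

Onset: /ɫ/ is a lateral (sonority 6), /d/ is a voiced plosive (sonority 2); then the nucleus /ɑ/ (sonority 9).
Onset profile 6-2-9 — does not rise throughout.
Coda: /d/ is a voiced plosive (sonority 2), /ʔ/ is a voiceless stop (sonority 1), /ɫ/ is a lateral (sonority 6).
Coda profile 9-2-1-6 — does not fall throughout.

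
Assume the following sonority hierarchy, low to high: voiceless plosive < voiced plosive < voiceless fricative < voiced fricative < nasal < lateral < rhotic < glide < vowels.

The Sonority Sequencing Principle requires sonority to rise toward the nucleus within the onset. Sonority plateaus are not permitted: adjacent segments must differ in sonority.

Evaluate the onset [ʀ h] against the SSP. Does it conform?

no

/ʀ/ — rhotic, sonority 7.
/h/ — voiceless fricative, sonority 3.
The profile is 7-3. Between /ʀ/ (7) and /h/ (3) sonority does not rise, so the cluster violates the SSP.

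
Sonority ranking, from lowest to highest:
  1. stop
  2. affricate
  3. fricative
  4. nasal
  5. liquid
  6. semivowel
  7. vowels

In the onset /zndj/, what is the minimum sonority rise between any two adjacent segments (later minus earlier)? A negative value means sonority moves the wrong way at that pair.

-3

/z/ — fricative, sonority 3.
/n/ — nasal, sonority 4.
/d/ — stop, sonority 1.
/j/ — semivowel, sonority 6.
/z/→/n/: change +1.
/n/→/d/: change -3.
/d/→/j/: change +5.
Minimum = -3.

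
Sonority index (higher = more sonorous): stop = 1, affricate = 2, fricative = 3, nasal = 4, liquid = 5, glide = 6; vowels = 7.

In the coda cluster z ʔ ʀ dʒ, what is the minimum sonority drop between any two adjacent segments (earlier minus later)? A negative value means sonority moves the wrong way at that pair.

/z/ is a fricative (sonority 3).
/ʔ/ is a stop (sonority 1).
/ʀ/ is a liquid (sonority 5).
/dʒ/ is an affricate (sonority 2).
/z/→/ʔ/: change +2.
/ʔ/→/ʀ/: change -4.
/ʀ/→/dʒ/: change +3.
Minimum = -4.

-4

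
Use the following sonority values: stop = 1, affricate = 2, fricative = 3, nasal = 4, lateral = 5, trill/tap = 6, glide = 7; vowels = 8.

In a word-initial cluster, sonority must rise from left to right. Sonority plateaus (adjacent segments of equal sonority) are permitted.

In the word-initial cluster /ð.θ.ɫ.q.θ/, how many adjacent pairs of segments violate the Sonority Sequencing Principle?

/ð/ is a fricative (sonority 3).
/θ/ is a fricative (sonority 3).
/ɫ/ is a lateral (sonority 5).
/q/ is a stop (sonority 1).
/θ/ is a fricative (sonority 3).
/ð/→/θ/: 3→3 (plateau, allowed) — ok.
/θ/→/ɫ/: 3→5 (rises) — ok.
/ɫ/→/q/: 5→1 (does not rise) — violation.
/q/→/θ/: 1→3 (rises) — ok.

1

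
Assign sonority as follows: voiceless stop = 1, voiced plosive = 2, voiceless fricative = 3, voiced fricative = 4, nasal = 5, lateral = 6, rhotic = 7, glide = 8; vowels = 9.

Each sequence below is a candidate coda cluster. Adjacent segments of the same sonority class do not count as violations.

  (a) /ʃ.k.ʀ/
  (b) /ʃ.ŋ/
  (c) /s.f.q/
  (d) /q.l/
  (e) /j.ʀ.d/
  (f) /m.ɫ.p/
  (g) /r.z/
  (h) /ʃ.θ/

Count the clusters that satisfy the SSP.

(a) /ʃ.k.ʀ/: profile 3-1-7 — violates.
(b) /ʃ.ŋ/: profile 3-5 — violates.
(c) /s.f.q/: profile 3-3-1 — obeys.
(d) /q.l/: profile 1-6 — violates.
(e) /j.ʀ.d/: profile 8-7-2 — obeys.
(f) /m.ɫ.p/: profile 5-6-1 — violates.
(g) /r.z/: profile 7-4 — obeys.
(h) /ʃ.θ/: profile 3-3 — obeys.

4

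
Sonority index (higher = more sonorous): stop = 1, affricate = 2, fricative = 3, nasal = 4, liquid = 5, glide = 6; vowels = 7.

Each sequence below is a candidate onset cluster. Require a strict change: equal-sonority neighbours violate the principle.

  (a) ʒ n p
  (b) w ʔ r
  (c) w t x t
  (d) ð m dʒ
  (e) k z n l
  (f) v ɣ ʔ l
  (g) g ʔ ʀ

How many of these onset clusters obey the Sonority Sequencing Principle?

(a) ʒ n p: profile 3-4-1 — violates.
(b) w ʔ r: profile 6-1-5 — violates.
(c) w t x t: profile 6-1-3-1 — violates.
(d) ð m dʒ: profile 3-4-2 — violates.
(e) k z n l: profile 1-3-4-5 — obeys.
(f) v ɣ ʔ l: profile 3-3-1-5 — violates.
(g) g ʔ ʀ: profile 1-1-5 — violates.

1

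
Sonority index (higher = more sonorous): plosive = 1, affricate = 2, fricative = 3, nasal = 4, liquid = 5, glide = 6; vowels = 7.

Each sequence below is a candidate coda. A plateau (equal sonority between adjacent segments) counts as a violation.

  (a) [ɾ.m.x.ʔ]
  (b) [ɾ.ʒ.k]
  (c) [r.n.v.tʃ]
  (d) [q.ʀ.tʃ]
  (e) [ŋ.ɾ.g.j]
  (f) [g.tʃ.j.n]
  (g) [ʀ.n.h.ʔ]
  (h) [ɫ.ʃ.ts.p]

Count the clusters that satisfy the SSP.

5

(a) sonority 5-4-3-1: well-formed.
(b) sonority 5-3-1: well-formed.
(c) sonority 5-4-3-2: well-formed.
(d) sonority 1-5-2: ill-formed.
(e) sonority 4-5-1-6: ill-formed.
(f) sonority 1-2-6-4: ill-formed.
(g) sonority 5-4-3-1: well-formed.
(h) sonority 5-3-2-1: well-formed.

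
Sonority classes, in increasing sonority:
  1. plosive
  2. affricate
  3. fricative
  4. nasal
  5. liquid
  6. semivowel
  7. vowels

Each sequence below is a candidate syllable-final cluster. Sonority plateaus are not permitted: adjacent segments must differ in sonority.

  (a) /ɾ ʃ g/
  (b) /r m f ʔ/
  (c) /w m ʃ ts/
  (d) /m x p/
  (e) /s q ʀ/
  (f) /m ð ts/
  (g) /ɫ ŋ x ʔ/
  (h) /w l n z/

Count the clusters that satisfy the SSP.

(a) 5-3-1 → obeys
(b) 5-4-3-1 → obeys
(c) 6-4-3-2 → obeys
(d) 4-3-1 → obeys
(e) 3-1-5 → violates
(f) 4-3-2 → obeys
(g) 5-4-3-1 → obeys
(h) 6-5-4-3 → obeys

7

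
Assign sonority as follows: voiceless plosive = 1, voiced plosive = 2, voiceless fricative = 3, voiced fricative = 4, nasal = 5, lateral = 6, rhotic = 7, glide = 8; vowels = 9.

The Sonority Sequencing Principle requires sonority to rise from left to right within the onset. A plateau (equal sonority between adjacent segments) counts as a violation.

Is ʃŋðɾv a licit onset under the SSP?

/ʃ/ — voiceless fricative, sonority 3.
/ŋ/ — nasal, sonority 5.
/ð/ — voiced fricative, sonority 4.
/ɾ/ — rhotic, sonority 7.
/v/ — voiced fricative, sonority 4.
The profile is 3-5-4-7-4. Between /ŋ/ (5) and /ð/ (4) sonority does not rise, so the cluster violates the SSP.

no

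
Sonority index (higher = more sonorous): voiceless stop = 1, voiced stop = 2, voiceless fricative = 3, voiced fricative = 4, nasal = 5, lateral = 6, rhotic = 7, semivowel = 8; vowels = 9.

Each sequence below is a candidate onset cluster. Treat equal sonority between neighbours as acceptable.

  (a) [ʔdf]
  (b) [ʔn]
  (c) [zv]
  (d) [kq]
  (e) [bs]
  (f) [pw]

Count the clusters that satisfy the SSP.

6

(a) [ʔdf]: profile 1-2-3 — obeys.
(b) [ʔn]: profile 1-5 — obeys.
(c) [zv]: profile 4-4 — obeys.
(d) [kq]: profile 1-1 — obeys.
(e) [bs]: profile 2-3 — obeys.
(f) [pw]: profile 1-8 — obeys.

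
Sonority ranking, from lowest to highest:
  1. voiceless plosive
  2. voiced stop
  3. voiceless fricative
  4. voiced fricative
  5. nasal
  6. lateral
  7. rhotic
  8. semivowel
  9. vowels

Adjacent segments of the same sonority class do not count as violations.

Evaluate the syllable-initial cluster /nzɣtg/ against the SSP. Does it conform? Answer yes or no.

/n/: nasal = 5.
/z/: voiced fricative = 4.
/ɣ/: voiced fricative = 4.
/t/: voiceless plosive = 1.
/g/: voiced stop = 2.
The profile is 5-4-4-1-2. Between /n/ (5) and /z/ (4) sonority does not rise, so the cluster violates the SSP.

no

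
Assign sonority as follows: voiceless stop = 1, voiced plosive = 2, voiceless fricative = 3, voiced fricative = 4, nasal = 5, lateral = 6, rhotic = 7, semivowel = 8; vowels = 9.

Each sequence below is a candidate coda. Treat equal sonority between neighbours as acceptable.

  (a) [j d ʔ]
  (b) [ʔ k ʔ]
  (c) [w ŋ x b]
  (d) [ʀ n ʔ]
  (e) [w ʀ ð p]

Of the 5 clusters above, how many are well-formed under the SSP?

(a) sonority 8-2-1: well-formed.
(b) sonority 1-1-1: well-formed.
(c) sonority 8-5-3-2: well-formed.
(d) sonority 7-5-1: well-formed.
(e) sonority 8-7-4-1: well-formed.

5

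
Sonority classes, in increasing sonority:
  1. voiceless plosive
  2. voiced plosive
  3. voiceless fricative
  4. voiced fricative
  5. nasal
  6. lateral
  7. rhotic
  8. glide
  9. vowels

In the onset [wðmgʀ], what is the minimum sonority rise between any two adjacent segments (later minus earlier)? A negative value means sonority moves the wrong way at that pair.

-4

/w/: glide = 8.
/ð/: voiced fricative = 4.
/m/: nasal = 5.
/g/: voiced plosive = 2.
/ʀ/: rhotic = 7.
/w/→/ð/: change -4.
/ð/→/m/: change +1.
/m/→/g/: change -3.
/g/→/ʀ/: change +5.
Minimum = -4.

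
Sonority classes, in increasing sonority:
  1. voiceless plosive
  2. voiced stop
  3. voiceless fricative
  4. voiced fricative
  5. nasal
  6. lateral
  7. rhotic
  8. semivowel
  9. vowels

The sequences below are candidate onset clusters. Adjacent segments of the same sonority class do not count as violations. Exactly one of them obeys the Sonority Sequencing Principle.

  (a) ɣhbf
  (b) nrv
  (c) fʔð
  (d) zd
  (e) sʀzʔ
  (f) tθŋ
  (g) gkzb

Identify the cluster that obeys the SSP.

f

(a) ɣhbf: profile 4-3-2-3 — violates.
(b) nrv: profile 5-7-4 — violates.
(c) fʔð: profile 3-1-4 — violates.
(d) zd: profile 4-2 — violates.
(e) sʀzʔ: profile 3-7-4-1 — violates.
(f) tθŋ: profile 1-3-5 — obeys.
(g) gkzb: profile 2-1-4-2 — violates.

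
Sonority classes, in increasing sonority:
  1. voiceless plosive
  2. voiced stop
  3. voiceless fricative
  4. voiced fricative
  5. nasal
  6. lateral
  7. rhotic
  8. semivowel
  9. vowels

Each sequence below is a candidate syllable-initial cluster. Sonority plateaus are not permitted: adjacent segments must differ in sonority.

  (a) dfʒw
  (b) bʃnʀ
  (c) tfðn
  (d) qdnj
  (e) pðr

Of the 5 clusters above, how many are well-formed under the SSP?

5

(a) 2-3-4-8 → obeys
(b) 2-3-5-7 → obeys
(c) 1-3-4-5 → obeys
(d) 1-2-5-8 → obeys
(e) 1-4-7 → obeys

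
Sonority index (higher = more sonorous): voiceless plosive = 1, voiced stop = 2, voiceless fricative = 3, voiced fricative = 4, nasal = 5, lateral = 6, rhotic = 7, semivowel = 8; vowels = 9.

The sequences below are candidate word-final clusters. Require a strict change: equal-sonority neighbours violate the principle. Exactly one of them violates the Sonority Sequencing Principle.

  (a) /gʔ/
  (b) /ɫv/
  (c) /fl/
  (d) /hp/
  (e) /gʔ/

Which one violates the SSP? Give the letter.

c

(a) 2-1 → obeys
(b) 6-4 → obeys
(c) 3-6 → violates
(d) 3-1 → obeys
(e) 2-1 → obeys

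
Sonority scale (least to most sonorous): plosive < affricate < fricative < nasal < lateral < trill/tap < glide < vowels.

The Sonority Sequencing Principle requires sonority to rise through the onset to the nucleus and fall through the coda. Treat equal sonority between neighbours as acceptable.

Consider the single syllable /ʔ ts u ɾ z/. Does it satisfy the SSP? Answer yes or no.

yes

Onset: /ʔ/ is a plosive (sonority 1), /ts/ is an affricate (sonority 2); then the nucleus /u/ (sonority 8).
Onset profile 1-2-8 — rises to the nucleus.
Coda: /ɾ/ is a trill/tap (sonority 6), /z/ is a fricative (sonority 3).
Coda profile 8-6-3 — falls from the nucleus.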